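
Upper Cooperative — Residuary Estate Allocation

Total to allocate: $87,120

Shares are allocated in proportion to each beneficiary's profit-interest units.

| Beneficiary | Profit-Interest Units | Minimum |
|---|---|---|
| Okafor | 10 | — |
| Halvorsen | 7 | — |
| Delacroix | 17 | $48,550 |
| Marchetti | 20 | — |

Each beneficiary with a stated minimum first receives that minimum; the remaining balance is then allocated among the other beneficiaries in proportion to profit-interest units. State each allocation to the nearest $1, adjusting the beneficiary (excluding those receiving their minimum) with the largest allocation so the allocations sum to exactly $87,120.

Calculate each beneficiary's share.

Guaranteed amounts: Delacroix $48,550. Residual $38,570.
Residual split over remaining profit-interest units 37: Okafor 10,424.32 → $10,424; Halvorsen 7,297.03 → $7,297; Marchetti 20,848.65 → $20,849.

Okafor: $10,424 | Halvorsen: $7,297 | Delacroix: $48,550 | Marchetti: $20,849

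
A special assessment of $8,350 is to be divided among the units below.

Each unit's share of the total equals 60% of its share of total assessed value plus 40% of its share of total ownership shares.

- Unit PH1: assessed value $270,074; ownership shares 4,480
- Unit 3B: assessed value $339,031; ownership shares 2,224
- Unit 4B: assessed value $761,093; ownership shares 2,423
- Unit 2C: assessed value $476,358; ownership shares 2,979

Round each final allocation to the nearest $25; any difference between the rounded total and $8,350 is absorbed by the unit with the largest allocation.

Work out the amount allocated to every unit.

Assessed value total 1,846,556; ownership shares total 12,106.
Composite weights (60% assessed value + 40% ownership shares): Unit PH1 0.2358; Unit 3B 0.1836; Unit 4B 0.3274; Unit 2C 0.2532.
Raw shares: Unit PH1 1,968.77; Unit 3B 1,533.44; Unit 4B 2,733.46; Unit 2C 2,114.33.
After rounding ($25): Unit PH1 $1,975; Unit 3B $1,525; Unit 4B $2,725; Unit 2C $2,125. Sum = $8,350.
No rounding difference to absorb.

Unit PH1: $1,975 | Unit 3B: $1,525 | Unit 4B: $2,725 | Unit 2C: $2,125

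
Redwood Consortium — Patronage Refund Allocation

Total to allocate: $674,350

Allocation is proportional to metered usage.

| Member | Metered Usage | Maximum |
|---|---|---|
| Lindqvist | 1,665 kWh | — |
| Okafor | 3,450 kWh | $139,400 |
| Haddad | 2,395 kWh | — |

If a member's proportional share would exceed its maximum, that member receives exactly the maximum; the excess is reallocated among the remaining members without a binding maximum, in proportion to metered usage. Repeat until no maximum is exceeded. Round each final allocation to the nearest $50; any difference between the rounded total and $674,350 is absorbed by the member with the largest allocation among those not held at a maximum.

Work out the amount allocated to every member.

Combined metered usage = 7,510.
Pro-rata shares before constraints: Lindqvist 149,506.36; Okafor 309,787.95; Haddad 215,055.69.
Held at cap: Okafor ($139,400); remaining pool $534,950 reallocated over remaining metered usage 4,060.
Remaining shares: Lindqvist 219,382.20 → $219,400; Haddad 315,567.80 → $315,550.

Lindqvist: $219,400; Okafor: $139,400; Haddad: $315,550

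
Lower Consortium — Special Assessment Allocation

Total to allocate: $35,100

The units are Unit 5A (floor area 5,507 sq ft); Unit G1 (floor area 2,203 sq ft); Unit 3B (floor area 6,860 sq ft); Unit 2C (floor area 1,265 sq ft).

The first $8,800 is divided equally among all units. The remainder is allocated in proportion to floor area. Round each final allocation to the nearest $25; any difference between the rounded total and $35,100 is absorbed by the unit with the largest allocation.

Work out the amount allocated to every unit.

$8,800 shared equally gives $2,200 per unit.
Remainder $26,300 by floor area (total 15,835): Unit 5A 9,146.45 → $9,150; Unit G1 3,658.91 → $3,650; Unit 3B 11,393.62 → $11,400; Unit 2C 2,101.01 → $2,100.
Totals: Unit 5A $2,200 + $9,150 = $11,350; Unit G1 $2,200 + $3,650 = $5,850; Unit 3B $2,200 + $11,400 = $13,600; Unit 2C $2,200 + $2,100 = $4,300.

Unit 5A: $11,350 | Unit G1: $5,850 | Unit 3B: $13,600 | Unit 2C: $4,300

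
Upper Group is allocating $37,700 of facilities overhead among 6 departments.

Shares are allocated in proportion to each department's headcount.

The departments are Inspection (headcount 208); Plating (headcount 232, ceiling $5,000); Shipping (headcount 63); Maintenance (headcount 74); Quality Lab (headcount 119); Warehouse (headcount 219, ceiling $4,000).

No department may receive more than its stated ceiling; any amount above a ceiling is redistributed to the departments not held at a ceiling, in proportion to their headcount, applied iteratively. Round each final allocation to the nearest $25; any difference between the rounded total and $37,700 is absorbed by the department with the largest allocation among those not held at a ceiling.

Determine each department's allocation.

Sum of headcount: 915.
Pro-rata shares before constraints: Inspection 8,570.05; Plating 9,558.91; Shipping 2,595.74; Maintenance 3,048.96; Quality Lab 4,903.06; Warehouse 9,023.28.
Capped: Plating ($5,000), Warehouse ($4,000); residual $28,700 reallocated over remaining headcount 464.
Shares after redistribution: Inspection 12,865.52 → $12,875; Shipping 3,896.77 → $3,900; Maintenance 4,577.16 → $4,575; Quality Lab 7,360.56 → $7,350.

Inspection: $12,875 | Plating: $5,000 | Shipping: $3,900 | Maintenance: $4,575 | Quality Lab: $7,350 | Warehouse: $4,000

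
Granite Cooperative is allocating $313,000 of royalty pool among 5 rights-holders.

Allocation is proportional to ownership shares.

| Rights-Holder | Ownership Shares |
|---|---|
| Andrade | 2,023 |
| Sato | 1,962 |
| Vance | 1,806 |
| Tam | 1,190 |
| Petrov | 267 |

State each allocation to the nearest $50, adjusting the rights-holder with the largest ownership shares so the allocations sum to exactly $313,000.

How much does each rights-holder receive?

Sum of ownership shares: 7,248.
Proportional shares: Andrade 2,023/7,248 × $313,000 = 87,361.89; Sato 1,962/7,248 × $313,000 = 84,727.65; Vance 1,806/7,248 × $313,000 = 77,990.89; Tam 1,190/7,248 × $313,000 = 51,389.35; Petrov 267/7,248 × $313,000 = 11,530.22.
At nearest $50: Andrade $87,350; Sato $84,750; Vance $78,000; Tam $51,400; Petrov $11,550. Sum = $313,050.
Difference $313,000 − $313,050 = −$50 applied to largest ownership shares (Andrade): Andrade becomes $87,300.

Andrade: $87,300 | Sato: $84,750 | Vance: $78,000 | Tam: $51,400 | Petrov: $11,550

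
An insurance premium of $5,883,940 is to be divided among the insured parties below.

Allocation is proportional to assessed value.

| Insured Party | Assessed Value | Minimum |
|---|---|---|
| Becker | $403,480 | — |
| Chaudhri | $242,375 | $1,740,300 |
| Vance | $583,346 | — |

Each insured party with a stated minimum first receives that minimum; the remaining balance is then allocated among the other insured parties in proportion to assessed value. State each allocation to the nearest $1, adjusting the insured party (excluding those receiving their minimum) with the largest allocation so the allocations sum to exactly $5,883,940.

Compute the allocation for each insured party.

Guaranteed amounts: Chaudhri $1,740,300. Remaining pool $4,143,640.
Remaining pool split over remaining assessed value 986,826: Becker 1,694,195.19 → $1,694,195; Vance 2,449,444.81 → $2,449,445.

Becker: $1,694,195 | Chaudhri: $1,740,300 | Vance: $2,449,445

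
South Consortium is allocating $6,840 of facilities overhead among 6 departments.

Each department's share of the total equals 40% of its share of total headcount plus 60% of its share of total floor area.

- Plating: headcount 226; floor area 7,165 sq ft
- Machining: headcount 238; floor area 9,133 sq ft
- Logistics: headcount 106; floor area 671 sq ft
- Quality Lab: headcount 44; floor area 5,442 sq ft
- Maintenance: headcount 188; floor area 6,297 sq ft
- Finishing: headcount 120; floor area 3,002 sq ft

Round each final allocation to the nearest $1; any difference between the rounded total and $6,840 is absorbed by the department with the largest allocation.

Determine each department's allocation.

Plating: $1,598 · Machining: $1,888 · Logistics: $401 · Quality Lab: $835 · Maintenance: $1,373 · Finishing: $745

Headcount total 922; floor area total 31,710.
Blended shares (40% headcount + 60% floor area): Plating 0.2336; Machining 0.2761; Logistics 0.0587; Quality Lab 0.1221; Maintenance 0.2007; Finishing 0.1089.
Proportional shares: Plating 1,597.96; Machining 1,888.28; Logistics 401.39; Quality Lab 834.89; Maintenance 1,372.86; Finishing 744.62.
Rounded to nearest $1: Plating $1,598; Machining $1,888; Logistics $401; Quality Lab $835; Maintenance $1,373; Finishing $745. Sum = $6,840.
Rounded total matches; no reconciliation needed.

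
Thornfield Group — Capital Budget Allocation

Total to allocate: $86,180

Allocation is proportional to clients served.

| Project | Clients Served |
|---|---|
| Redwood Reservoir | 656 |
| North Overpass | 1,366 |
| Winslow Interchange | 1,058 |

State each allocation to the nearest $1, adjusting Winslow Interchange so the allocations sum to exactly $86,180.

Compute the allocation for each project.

Combined clients served = 3,080.
Pro-rata amounts: Redwood Reservoir 656/3,080 × $86,180 = 18,355.22; North Overpass 1,366/3,080 × $86,180 = 38,221.39; Winslow Interchange 1,058/3,080 × $86,180 = 29,603.39.
At nearest $1: Redwood Reservoir $18,355; North Overpass $38,221; Winslow Interchange $29,603. Sum = $86,179.
Difference $86,180 − $86,179 = +$1 applied to Winslow Interchange: Winslow Interchange becomes $29,604.

Redwood Reservoir: $18,355 | North Overpass: $38,221 | Winslow Interchange: $29,604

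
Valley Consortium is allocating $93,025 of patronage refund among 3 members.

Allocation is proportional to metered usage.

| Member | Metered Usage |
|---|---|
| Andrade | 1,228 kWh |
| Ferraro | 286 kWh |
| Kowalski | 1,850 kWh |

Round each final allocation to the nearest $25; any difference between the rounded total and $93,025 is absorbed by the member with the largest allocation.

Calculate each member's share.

Andrade: $33,950; Ferraro: $7,900; Kowalski: $51,175

Combined metered usage = 3,364.
Raw shares: Andrade 1,228/3,364 × $93,025 = 33,958.00; Ferraro 286/3,364 × $93,025 = 7,908.78; Kowalski 1,850/3,364 × $93,025 = 51,158.22.
At nearest $25: Andrade $33,950; Ferraro $7,900; Kowalski $51,150. Sum = $93,000.
Difference $93,025 − $93,000 = +$25 applied to largest allocation (Kowalski): Kowalski becomes $51,175.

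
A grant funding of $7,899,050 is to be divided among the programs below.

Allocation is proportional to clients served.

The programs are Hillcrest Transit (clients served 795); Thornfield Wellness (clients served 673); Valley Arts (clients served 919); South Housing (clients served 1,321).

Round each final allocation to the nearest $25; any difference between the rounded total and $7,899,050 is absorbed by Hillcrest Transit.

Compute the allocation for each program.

Hillcrest Transit: $1,693,550 | Thornfield Wellness: $1,433,675 | Valley Arts: $1,957,725 | South Housing: $2,814,100

Sum of clients served: 3,708.
Pro-rata amounts: Hillcrest Transit 795/3,708 × $7,899,050 = 1,693,566.55; Thornfield Wellness 673/3,708 × $7,899,050 = 1,433,673.31; Valley Arts 919/3,708 × $7,899,050 = 1,957,720.32; South Housing 1,321/3,708 × $7,899,050 = 2,814,089.82.
Rounded to nearest $25: Hillcrest Transit $1,693,575; Thornfield Wellness $1,433,675; Valley Arts $1,957,725; South Housing $2,814,100. Sum = $7,899,075.
Difference $7,899,050 − $7,899,075 = −$25 applied to Hillcrest Transit: Hillcrest Transit becomes $1,693,550.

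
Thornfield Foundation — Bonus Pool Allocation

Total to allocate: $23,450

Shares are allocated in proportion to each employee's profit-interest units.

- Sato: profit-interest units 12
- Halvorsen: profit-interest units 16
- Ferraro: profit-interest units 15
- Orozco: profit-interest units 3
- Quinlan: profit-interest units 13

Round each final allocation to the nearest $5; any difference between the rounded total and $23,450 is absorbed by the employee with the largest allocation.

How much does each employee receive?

Combined profit-interest units = 59.
Raw shares: Sato 12/59 × $23,450 = 4,769.49; Halvorsen 16/59 × $23,450 = 6,359.32; Ferraro 15/59 × $23,450 = 5,961.86; Orozco 3/59 × $23,450 = 1,192.37; Quinlan 13/59 × $23,450 = 5,166.95.
At nearest $5: Sato $4,770; Halvorsen $6,360; Ferraro $5,960; Orozco $1,190; Quinlan $5,165. Sum = $23,445.
Difference $23,450 − $23,445 = +$5 applied to largest allocation (Halvorsen): Halvorsen becomes $6,365.

Sato: $4,770; Halvorsen: $6,365; Ferraro: $5,960; Orozco: $1,190; Quinlan: $5,165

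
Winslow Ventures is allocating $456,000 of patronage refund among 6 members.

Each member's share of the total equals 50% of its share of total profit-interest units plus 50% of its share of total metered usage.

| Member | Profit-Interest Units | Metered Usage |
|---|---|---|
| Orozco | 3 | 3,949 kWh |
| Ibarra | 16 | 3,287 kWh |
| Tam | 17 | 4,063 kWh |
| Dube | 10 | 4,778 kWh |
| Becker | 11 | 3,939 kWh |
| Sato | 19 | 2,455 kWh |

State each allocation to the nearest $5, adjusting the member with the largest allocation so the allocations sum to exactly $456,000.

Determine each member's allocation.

Orozco: $49,070; Ibarra: $81,350; Tam: $92,225; Dube: $78,480; Becker: $72,965; Sato: $81,910

Profit-interest units total 76; metered usage total 22,471.
Composite weights (50% profit-interest units + 50% metered usage): Orozco 0.1076; Ibarra 0.1784; Tam 0.2022; Dube 0.1721; Becker 0.1600; Sato 0.1796.
Proportional shares: Orozco 49,068.18; Ibarra 81,351.25; Tam 92,224.87; Dube 78,479.55; Becker 72,966.71; Sato 81,909.44.
Rounded to nearest $5: Orozco $49,070; Ibarra $81,350; Tam $92,225; Dube $78,480; Becker $72,965; Sato $81,910. Sum = $456,000.
Sum already equals the total — no adjustment.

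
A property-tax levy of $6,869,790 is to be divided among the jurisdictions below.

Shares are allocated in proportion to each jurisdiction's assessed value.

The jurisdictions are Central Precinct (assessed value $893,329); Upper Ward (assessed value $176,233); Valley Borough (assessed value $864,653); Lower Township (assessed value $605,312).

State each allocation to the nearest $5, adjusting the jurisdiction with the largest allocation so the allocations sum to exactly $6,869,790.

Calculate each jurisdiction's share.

Sum of assessed value: 2,539,527.
Raw shares: Central Precinct 893,329/2,539,527 × $6,869,790 = 2,416,584.91; Upper Ward 176,233/2,539,527 × $6,869,790 = 476,735.90; Valley Borough 864,653/2,539,527 × $6,869,790 = 2,339,012.16; Lower Township 605,312/2,539,527 × $6,869,790 = 1,637,457.02.
Rounded to nearest $5: Central Precinct $2,416,585; Upper Ward $476,735; Valley Borough $2,339,010; Lower Township $1,637,455. Sum = $6,869,785.
Difference $6,869,790 − $6,869,785 = +$5 applied to largest allocation (Central Precinct): Central Precinct becomes $2,416,590.

Central Precinct: $2,416,590 · Upper Ward: $476,735 · Valley Borough: $2,339,010 · Lower Township: $1,637,455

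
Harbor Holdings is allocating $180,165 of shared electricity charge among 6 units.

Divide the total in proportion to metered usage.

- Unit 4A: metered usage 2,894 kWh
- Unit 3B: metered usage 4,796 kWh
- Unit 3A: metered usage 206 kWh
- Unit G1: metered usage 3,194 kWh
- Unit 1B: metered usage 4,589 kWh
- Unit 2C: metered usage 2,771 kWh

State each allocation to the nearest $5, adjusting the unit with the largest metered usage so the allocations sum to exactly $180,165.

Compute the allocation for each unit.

Sum of metered usage: 2,894 + 4,796 + 206 + 3,194 + 4,589 + 2,771 = 18,450.
Proportional shares: Unit 4A 28,260.03; Unit 3B 46,833.13; Unit 3A 2,011.60; Unit G1 31,189.54; Unit 1B 44,811.77; Unit 2C 27,058.93.
Rounded to nearest $5: Unit 4A $28,260; Unit 3B $46,835; Unit 3A $2,010; Unit G1 $31,190; Unit 1B $44,810; Unit 2C $27,060. Sum = $180,165.
No rounding difference to absorb.

Unit 4A: $28,260; Unit 3B: $46,835; Unit 3A: $2,010; Unit G1: $31,190; Unit 1B: $44,810; Unit 2C: $27,060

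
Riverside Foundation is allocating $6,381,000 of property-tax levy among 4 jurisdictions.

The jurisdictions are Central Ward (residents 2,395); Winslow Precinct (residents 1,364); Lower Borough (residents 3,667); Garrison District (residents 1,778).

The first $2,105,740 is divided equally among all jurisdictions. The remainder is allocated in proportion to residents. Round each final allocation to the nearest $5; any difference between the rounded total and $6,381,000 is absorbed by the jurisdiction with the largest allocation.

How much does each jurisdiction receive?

$2,105,740 shared equally gives $526,435 per jurisdiction.
Remainder $4,275,260 by residents (total 9,204): Central Ward 1,112,478.02 → $1,112,480; Winslow Precinct 633,578.30 → $633,580; Lower Borough 1,703,322.30 → $1,703,320; Garrison District 825,881.39 → $825,880.
Totals: Central Ward $526,435 + $1,112,480 = $1,638,915; Winslow Precinct $526,435 + $633,580 = $1,160,015; Lower Borough $526,435 + $1,703,320 = $2,229,755; Garrison District $526,435 + $825,880 = $1,352,315.

Central Ward: $1,638,915; Winslow Precinct: $1,160,015; Lower Borough: $2,229,755; Garrison District: $1,352,315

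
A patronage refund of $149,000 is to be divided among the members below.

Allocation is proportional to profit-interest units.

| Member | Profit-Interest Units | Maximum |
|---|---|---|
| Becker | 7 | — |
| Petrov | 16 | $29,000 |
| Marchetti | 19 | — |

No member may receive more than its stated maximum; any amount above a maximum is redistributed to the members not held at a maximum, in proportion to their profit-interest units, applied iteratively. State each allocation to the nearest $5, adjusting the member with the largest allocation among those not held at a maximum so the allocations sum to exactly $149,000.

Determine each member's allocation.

Becker: $32,310 · Petrov: $29,000 · Marchetti: $87,690

Combined profit-interest units = 42.
Unconstrained shares: Becker 24,833.33; Petrov 56,761.90; Marchetti 67,404.76.
Cap binds for Petrov ($29,000); remaining pool $120,000 reallocated over remaining profit-interest units 26.
Redistributed shares: Becker 32,307.69 → $32,310; Marchetti 87,692.31 → $87,690.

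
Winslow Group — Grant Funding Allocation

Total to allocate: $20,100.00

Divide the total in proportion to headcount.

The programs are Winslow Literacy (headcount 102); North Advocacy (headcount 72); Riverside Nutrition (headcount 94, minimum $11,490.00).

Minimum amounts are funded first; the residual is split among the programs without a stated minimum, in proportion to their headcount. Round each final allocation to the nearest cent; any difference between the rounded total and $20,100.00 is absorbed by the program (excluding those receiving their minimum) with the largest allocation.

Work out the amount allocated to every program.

Winslow Literacy: $5,047.24; North Advocacy: $3,562.76; Riverside Nutrition: $11,490.00

Guaranteed amounts: Riverside Nutrition $11,490.00. Balance $8,610.00.
Balance split over remaining headcount 174: Winslow Literacy 5,047.2414 → $5,047.24; North Advocacy 3,562.7586 → $3,562.76.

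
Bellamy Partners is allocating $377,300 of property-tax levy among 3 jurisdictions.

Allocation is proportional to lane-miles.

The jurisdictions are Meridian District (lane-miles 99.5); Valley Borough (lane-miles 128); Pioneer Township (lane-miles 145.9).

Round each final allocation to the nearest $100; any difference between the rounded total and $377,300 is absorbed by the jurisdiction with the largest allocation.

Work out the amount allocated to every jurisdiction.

Meridian District: $100,500 · Valley Borough: $129,300 · Pioneer Township: $147,500

Combined lane-miles = 373.4.
Raw shares: Meridian District 99.5/373.4 × $377,300 = 100,539.23; Valley Borough 128/373.4 × $377,300 = 129,336.90; Pioneer Township 145.9/373.4 × $377,300 = 147,423.86.
After rounding ($100): Meridian District $100,500; Valley Borough $129,300; Pioneer Township $147,400. Sum = $377,200.
Difference $377,300 − $377,200 = +$100 applied to largest allocation (Pioneer Township): Pioneer Township becomes $147,500.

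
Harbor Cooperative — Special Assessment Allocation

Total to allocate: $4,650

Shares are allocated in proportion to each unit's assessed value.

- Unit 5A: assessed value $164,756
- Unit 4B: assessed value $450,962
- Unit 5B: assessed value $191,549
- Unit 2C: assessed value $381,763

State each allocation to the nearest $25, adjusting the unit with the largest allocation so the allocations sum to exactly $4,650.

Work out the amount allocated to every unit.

Unit 5A: $650 · Unit 4B: $1,750 · Unit 5B: $750 · Unit 2C: $1,500

Combined assessed value = 1,189,030.
Proportional shares: Unit 5A 164,756/1,189,030 × $4,650 = 644.32; Unit 4B 450,962/1,189,030 × $4,650 = 1,763.60; Unit 5B 191,549/1,189,030 × $4,650 = 749.10; Unit 2C 381,763/1,189,030 × $4,650 = 1,492.98.
After rounding ($25): Unit 5A $650; Unit 4B $1,775; Unit 5B $750; Unit 2C $1,500. Sum = $4,675.
Difference $4,650 − $4,675 = −$25 applied to largest allocation (Unit 4B): Unit 4B becomes $1,750.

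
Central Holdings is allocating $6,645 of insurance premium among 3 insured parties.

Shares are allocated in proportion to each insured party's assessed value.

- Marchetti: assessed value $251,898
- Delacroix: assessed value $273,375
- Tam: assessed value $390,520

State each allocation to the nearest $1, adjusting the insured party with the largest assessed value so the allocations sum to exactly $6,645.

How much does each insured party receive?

Combined assessed value = 251,898 + 273,375 + 390,520 = 915,793.
Pro-rata amounts: Marchetti 1,827.77; Delacroix 1,983.61; Tam 2,833.62.
After rounding ($1): Marchetti $1,828; Delacroix $1,984; Tam $2,834. Sum = $6,646.
Difference $6,645 − $6,646 = −$1 applied to largest assessed value (Tam): Tam becomes $2,833.

Marchetti: $1,828 · Delacroix: $1,984 · Tam: $2,833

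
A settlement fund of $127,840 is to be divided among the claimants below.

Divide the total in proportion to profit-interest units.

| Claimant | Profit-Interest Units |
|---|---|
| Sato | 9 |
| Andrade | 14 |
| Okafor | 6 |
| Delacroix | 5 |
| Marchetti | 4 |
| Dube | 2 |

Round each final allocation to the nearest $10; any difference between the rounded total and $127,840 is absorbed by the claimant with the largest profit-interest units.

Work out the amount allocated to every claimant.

Profit-interest units total: 40.
Pro-rata amounts: Sato 9/40 × $127,840 = 28,764.00; Andrade 14/40 × $127,840 = 44,744.00; Okafor 6/40 × $127,840 = 19,176.00; Delacroix 5/40 × $127,840 = 15,980.00; Marchetti 4/40 × $127,840 = 12,784.00; Dube 2/40 × $127,840 = 6,392.00.
At nearest $10: Sato $28,760; Andrade $44,740; Okafor $19,180; Delacroix $15,980; Marchetti $12,780; Dube $6,390. Sum = $127,830.
Difference $127,840 − $127,830 = +$10 applied to largest profit-interest units (Andrade): Andrade becomes $44,750.

Sato: $28,760; Andrade: $44,750; Okafor: $19,180; Delacroix: $15,980; Marchetti: $12,780; Dube: $6,390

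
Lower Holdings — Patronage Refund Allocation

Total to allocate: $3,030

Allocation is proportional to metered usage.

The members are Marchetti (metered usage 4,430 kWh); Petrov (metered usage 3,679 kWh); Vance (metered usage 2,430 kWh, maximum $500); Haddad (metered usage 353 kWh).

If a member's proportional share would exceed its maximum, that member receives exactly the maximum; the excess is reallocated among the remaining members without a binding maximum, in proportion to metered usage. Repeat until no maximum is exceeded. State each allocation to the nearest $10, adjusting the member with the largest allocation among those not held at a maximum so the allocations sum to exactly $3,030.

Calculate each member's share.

Marchetti: $1,320 | Petrov: $1,100 | Vance: $500 | Haddad: $110

Total metered usage = 10,892.
Unconstrained shares: Marchetti 1,232.36; Petrov 1,023.45; Vance 675.99; Haddad 98.20.
Cap binds for Vance ($500); remaining pool $2,530 reallocated over remaining metered usage 8,462.
Redistributed shares: Marchetti 1,324.50 → $1,320; Petrov 1,099.96 → $1,100; Haddad 105.54 → $110.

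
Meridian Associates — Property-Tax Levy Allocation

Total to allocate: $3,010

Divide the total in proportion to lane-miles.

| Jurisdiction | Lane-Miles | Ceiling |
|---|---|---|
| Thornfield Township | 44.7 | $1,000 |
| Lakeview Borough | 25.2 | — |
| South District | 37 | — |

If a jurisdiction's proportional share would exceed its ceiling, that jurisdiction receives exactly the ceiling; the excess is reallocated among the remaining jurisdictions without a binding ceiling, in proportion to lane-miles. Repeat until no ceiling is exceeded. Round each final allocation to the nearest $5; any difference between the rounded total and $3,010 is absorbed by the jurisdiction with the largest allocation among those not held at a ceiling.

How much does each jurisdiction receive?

Thornfield Township: $1,000; Lakeview Borough: $815; South District: $1,195

Lane-miles total: 106.9.
Proportional shares (ignoring caps): Thornfield Township 1,258.62; Lakeview Borough 709.56; South District 1,041.81.
Held at cap: Thornfield Township ($1,000); remaining pool $2,010 reallocated over remaining lane-miles 62.2.
Remaining shares: Lakeview Borough 814.34 → $815; South District 1,195.66 → $1,195.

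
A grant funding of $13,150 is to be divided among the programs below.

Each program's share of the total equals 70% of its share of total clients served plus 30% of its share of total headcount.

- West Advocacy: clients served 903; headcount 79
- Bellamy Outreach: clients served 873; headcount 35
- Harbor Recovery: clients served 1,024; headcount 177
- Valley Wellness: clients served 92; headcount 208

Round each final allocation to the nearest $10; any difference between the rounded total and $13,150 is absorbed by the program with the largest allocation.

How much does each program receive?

Clients served total 2,892; headcount total 499.
Blended shares (70% clients served + 30% headcount): West Advocacy 0.2661; Bellamy Outreach 0.2323; Harbor Recovery 0.3543; Valley Wellness 0.1473.
Proportional shares: West Advocacy 3,498.73; Bellamy Outreach 3,055.39; Harbor Recovery 4,658.64; Valley Wellness 1,937.24.
After rounding ($10): West Advocacy $3,500; Bellamy Outreach $3,060; Harbor Recovery $4,660; Valley Wellness $1,940. Sum = $13,160.
Difference $13,150 − $13,160 = −$10 applied to largest allocation (Harbor Recovery): Harbor Recovery becomes $4,650.

West Advocacy: $3,500 | Bellamy Outreach: $3,060 | Harbor Recovery: $4,650 | Valley Wellness: $1,940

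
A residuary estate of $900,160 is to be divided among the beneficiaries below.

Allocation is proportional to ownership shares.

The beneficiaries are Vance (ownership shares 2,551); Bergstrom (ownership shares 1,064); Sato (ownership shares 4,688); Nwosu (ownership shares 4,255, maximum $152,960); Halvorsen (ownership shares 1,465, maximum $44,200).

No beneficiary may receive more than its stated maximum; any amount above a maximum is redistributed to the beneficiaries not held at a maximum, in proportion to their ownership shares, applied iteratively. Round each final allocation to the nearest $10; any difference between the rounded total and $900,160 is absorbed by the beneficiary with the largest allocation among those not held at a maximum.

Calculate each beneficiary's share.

Ownership shares total: 14,023.
Pro-rata shares before constraints: Vance 163,752.99; Bergstrom 68,299.95; Sato 300,930.62; Nwosu 273,135.62; Halvorsen 94,040.82.
Capped: Nwosu ($152,960), Halvorsen ($44,200); balance $703,000 reallocated over remaining ownership shares 8,303.
Remaining shares: Vance 215,988.56 → $215,990; Bergstrom 90,086.96 → $90,090; Sato 396,924.49 → $396,920.

Vance: $215,990 | Bergstrom: $90,090 | Sato: $396,920 | Nwosu: $152,960 | Halvorsen: $44,200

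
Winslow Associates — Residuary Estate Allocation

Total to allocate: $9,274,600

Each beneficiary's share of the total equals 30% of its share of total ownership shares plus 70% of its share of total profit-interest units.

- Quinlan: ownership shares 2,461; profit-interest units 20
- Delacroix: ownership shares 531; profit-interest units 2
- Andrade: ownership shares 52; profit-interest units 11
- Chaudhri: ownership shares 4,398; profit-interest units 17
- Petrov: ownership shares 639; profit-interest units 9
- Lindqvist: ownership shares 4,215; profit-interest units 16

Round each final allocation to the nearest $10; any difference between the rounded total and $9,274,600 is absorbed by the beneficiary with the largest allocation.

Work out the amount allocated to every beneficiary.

Totals — ownership shares 12,296, profit-interest units 75.
Composite weights (30% ownership shares + 70% profit-interest units): Quinlan 0.2467; Delacroix 0.0316; Andrade 0.1039; Chaudhri 0.2660; Petrov 0.0996; Lindqvist 0.2522.
Pro-rata amounts: Quinlan 2,288,141.98; Delacroix 293,282.32; Andrade 963,959.00; Chaudhri 2,466,764.01; Petrov 923,661.46; Lindqvist 2,338,791.23.
At nearest $10: Quinlan $2,288,140; Delacroix $293,280; Andrade $963,960; Chaudhri $2,466,760; Petrov $923,660; Lindqvist $2,338,790. Sum = $9,274,590.
Difference $9,274,600 − $9,274,590 = +$10 applied to largest allocation (Chaudhri): Chaudhri becomes $2,466,770.

Quinlan: $2,288,140 · Delacroix: $293,280 · Andrade: $963,960 · Chaudhri: $2,466,770 · Petrov: $923,660 · Lindqvist: $2,338,790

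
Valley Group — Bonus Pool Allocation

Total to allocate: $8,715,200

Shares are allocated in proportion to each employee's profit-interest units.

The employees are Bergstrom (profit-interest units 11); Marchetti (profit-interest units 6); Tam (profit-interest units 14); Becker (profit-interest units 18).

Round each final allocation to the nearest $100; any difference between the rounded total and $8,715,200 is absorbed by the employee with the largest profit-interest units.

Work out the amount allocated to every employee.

Profit-interest units total: 49.
Unrounded shares: Bergstrom 11/49 × $8,715,200 = 1,956,473.47; Marchetti 6/49 × $8,715,200 = 1,067,167.35; Tam 14/49 × $8,715,200 = 2,490,057.14; Becker 18/49 × $8,715,200 = 3,201,502.04.
At nearest $100: Bergstrom $1,956,500; Marchetti $1,067,200; Tam $2,490,100; Becker $3,201,500. Sum = $8,715,300.
Difference $8,715,200 − $8,715,300 = −$100 applied to largest profit-interest units (Becker): Becker becomes $3,201,400.

Bergstrom: $1,956,500 | Marchetti: $1,067,200 | Tam: $2,490,100 | Becker: $3,201,400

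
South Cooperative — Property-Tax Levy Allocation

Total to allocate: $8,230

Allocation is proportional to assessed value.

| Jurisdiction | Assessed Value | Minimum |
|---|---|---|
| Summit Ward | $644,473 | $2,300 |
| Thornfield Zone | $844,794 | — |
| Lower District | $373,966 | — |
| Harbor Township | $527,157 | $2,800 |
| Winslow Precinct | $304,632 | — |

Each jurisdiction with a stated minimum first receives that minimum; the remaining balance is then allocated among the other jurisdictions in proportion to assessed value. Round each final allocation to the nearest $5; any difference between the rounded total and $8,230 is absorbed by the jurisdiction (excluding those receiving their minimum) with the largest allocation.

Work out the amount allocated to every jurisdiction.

Fund the minimums — Summit Ward $2,300; Harbor Township $2,800. Remaining pool $3,130.
Remaining pool split over remaining assessed value 1,523,392: Thornfield Zone 1,735.74 → $1,735; Lower District 768.36 → $770; Winslow Precinct 625.90 → $625.

Summit Ward: $2,300; Thornfield Zone: $1,735; Lower District: $770; Harbor Township: $2,800; Winslow Precinct: $625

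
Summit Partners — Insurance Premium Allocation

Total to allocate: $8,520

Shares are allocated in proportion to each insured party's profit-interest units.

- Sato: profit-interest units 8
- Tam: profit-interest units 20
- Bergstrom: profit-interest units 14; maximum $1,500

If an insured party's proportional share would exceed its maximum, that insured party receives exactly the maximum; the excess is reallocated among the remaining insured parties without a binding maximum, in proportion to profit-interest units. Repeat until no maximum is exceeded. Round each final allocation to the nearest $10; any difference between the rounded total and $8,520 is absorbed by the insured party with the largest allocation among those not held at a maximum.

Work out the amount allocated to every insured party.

Combined profit-interest units = 42.
Proportional shares (ignoring caps): Sato 1,622.86; Tam 4,057.14; Bergstrom 2,840.00.
Capped: Bergstrom ($1,500); residual $7,020 reallocated over remaining profit-interest units 28.
Remaining shares: Sato 2,005.71 → $2,010; Tam 5,014.29 → $5,010.

Sato: $2,010 | Tam: $5,010 | Bergstrom: $1,500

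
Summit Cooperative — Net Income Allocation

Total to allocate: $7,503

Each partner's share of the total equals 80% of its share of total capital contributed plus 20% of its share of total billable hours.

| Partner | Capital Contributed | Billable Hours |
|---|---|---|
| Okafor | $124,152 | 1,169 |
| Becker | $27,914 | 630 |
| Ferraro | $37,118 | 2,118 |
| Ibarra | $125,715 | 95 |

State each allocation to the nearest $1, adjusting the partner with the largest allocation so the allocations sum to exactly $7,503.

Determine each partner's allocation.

Okafor: $2,803; Becker: $768; Ferraro: $1,500; Ibarra: $2,432

Capital contributed total 314,899; billable hours total 4,012.
Composite weights (80% capital contributed + 20% billable hours): Okafor 0.3737; Becker 0.1023; Ferraro 0.1999; Ibarra 0.3241.
Pro-rata amounts: Okafor 2,803.74; Becker 767.72; Ferraro 1,499.71; Ibarra 2,431.83.
At nearest $1: Okafor $2,804; Becker $768; Ferraro $1,500; Ibarra $2,432. Sum = $7,504.
Difference $7,503 − $7,504 = −$1 applied to largest allocation (Okafor): Okafor becomes $2,803.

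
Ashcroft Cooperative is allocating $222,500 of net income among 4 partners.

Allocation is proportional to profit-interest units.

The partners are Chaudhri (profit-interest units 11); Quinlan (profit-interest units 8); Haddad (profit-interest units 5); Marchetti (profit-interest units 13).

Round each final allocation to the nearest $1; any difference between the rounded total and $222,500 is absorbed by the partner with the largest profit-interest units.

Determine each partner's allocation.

Total profit-interest units = 37.
Pro-rata amounts: Chaudhri 11/37 × $222,500 = 66,148.65; Quinlan 8/37 × $222,500 = 48,108.11; Haddad 5/37 × $222,500 = 30,067.57; Marchetti 13/37 × $222,500 = 78,175.68.
Rounded to nearest $1: Chaudhri $66,149; Quinlan $48,108; Haddad $30,068; Marchetti $78,176. Sum = $222,501.
Difference $222,500 − $222,501 = −$1 applied to largest profit-interest units (Marchetti): Marchetti becomes $78,175.

Chaudhri: $66,149 | Quinlan: $48,108 | Haddad: $30,068 | Marchetti: $78,175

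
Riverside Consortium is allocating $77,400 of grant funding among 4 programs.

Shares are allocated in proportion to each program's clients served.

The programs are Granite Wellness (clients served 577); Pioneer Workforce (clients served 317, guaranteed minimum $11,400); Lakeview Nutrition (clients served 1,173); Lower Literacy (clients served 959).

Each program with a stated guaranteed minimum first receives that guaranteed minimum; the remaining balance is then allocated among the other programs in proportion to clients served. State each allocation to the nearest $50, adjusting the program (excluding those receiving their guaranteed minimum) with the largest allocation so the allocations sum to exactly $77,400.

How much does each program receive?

Fund the minimums — Pioneer Workforce $11,400. Balance $66,000.
Balance split over remaining clients served 2,709: Granite Wellness 14,057.59 → $14,050; Lakeview Nutrition 28,578.07 → $28,600; Lower Literacy 23,364.34 → $23,350.

Granite Wellness: $14,050 | Pioneer Workforce: $11,400 | Lakeview Nutrition: $28,600 | Lower Literacy: $23,350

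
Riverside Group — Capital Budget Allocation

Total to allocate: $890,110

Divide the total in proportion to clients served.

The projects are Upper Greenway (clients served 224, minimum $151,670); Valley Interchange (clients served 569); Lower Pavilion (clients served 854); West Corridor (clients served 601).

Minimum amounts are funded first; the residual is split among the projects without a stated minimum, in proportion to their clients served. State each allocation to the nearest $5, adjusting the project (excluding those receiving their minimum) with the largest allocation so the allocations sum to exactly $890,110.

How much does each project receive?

Upper Greenway: $151,670; Valley Interchange: $207,595; Lower Pavilion: $311,575; West Corridor: $219,270

Minimums first: Upper Greenway $151,670. Balance $738,440.
Balance split over remaining clients served 2,024: Valley Interchange 207,595.04 → $207,595; Lower Pavilion 311,574.98 → $311,575; West Corridor 219,269.98 → $219,270.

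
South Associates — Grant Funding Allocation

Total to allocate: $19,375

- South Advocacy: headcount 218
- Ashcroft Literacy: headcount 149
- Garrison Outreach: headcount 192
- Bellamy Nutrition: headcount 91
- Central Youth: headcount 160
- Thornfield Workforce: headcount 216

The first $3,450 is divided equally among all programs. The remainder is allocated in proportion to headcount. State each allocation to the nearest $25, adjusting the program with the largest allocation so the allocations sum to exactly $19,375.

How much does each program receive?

Equal tier: $3,450 ÷ 6 = $575 apiece.
Remainder $15,925 by headcount (total 1,026): South Advocacy 3,383.67 → $3,375; Ashcroft Literacy 2,312.69 → $2,325; Garrison Outreach 2,980.12 → $2,975; Bellamy Nutrition 1,412.45 → $1,400; Central Youth 2,483.43 → $2,475; Thornfield Workforce 3,352.63 → $3,350.
Rounding difference +$25 on remainder applied to South Advocacy.
Totals: South Advocacy $575 + $3,400 = $3,975; Ashcroft Literacy $575 + $2,325 = $2,900; Garrison Outreach $575 + $2,975 = $3,550; Bellamy Nutrition $575 + $1,400 = $1,975; Central Youth $575 + $2,475 = $3,050; Thornfield Workforce $575 + $3,350 = $3,925.

South Advocacy: $3,975 · Ashcroft Literacy: $2,900 · Garrison Outreach: $3,550 · Bellamy Nutrition: $1,975 · Central Youth: $3,050 · Thornfield Workforce: $3,925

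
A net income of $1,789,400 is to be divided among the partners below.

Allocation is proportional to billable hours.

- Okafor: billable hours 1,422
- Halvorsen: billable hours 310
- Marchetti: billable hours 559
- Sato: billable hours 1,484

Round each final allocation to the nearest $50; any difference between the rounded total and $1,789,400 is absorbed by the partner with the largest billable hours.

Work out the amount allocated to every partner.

Billable hours total: 1,422 + 310 + 559 + 1,484 = 3,775.
Raw shares: Okafor 674,046.83; Halvorsen 146,944.11; Marchetti 264,973.40; Sato 703,435.66.
At nearest $50: Okafor $674,050; Halvorsen $146,950; Marchetti $264,950; Sato $703,450. Sum = $1,789,400.
Rounded total matches; no reconciliation needed.

Okafor: $674,050 · Halvorsen: $146,950 · Marchetti: $264,950 · Sato: $703,450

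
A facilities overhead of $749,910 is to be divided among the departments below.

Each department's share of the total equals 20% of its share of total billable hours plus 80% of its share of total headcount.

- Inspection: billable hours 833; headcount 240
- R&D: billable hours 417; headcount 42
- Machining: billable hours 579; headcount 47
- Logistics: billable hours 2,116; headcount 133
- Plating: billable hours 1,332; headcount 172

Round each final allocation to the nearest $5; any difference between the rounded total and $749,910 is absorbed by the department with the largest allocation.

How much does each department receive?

Billable hours total 5,277; headcount total 634.
Blended shares (20% billable hours + 80% headcount): Inspection 0.3344; R&D 0.0688; Machining 0.0813; Logistics 0.2480; Plating 0.2675.
Proportional shares: Inspection 250,777.47; R&D 51,594.77; Machining 60,930.40; Logistics 185,993.00; Plating 200,614.37.
At nearest $5: Inspection $250,775; R&D $51,595; Machining $60,930; Logistics $185,995; Plating $200,615. Sum = $749,910.
Sum already equals the total — no adjustment.

Inspection: $250,775; R&D: $51,595; Machining: $60,930; Logistics: $185,995; Plating: $200,615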